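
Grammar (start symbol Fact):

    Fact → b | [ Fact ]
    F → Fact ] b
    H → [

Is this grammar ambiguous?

Only Fact is reachable from Fact; ignoring the rest: L(Fact) is { openⁿ atom closeⁿ : n ≥ 0 }. The bracket depth fixes n, and the derivation is forced at every step.

Unambiguous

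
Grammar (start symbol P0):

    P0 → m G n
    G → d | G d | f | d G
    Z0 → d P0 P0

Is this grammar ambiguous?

Ambiguous

Witness: m d d n

Derivation 1: P0 ⇒ m G n ⇒ m G d n ⇒ m d d n
Derivation 2: P0 ⇒ m G n ⇒ m d G n ⇒ m d d n

Two distinct leftmost derivations for the same string.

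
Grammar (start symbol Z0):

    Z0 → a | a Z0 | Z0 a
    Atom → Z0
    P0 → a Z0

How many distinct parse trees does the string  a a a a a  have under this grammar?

16

Parse trees for a a a a a (showing first 6 of 16):
  [Z0 a [Z0 a [Z0 a [Z0 a [Z0 a]]]]]
  [Z0 a [Z0 a [Z0 a [Z0 [Z0 a] a]]]]
  [Z0 a [Z0 a [Z0 [Z0 a [Z0 a]] a]]]
  [Z0 a [Z0 a [Z0 [Z0 [Z0 a] a] a]]]
  [Z0 a [Z0 [Z0 a [Z0 a [Z0 a]]] a]]
  [Z0 a [Z0 [Z0 a [Z0 [Z0 a] a]] a]]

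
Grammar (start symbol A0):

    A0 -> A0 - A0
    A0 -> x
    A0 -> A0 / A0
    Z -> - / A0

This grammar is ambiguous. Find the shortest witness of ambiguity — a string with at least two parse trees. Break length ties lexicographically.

length 1: no string has ≥2 trees
length 3: no string has ≥2 trees
length 5: x - x - x has 2 parse trees

Two derivations of x - x - x:
  A0 ⇒ A0 - A0 ⇒ A0 - A0 - A0 ⇒ x - A0 - A0 ⇒ x - x - A0 ⇒ x - x - x
  A0 ⇒ A0 - A0 ⇒ x - A0 ⇒ x - A0 - A0 ⇒ x - x - A0 ⇒ x - x - x

x - x - x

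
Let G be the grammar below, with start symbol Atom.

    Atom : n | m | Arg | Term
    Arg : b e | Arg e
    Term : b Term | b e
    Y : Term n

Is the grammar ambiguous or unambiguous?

Ambiguous

Witness: b e

Derivation 1: Atom ⇒ Arg ⇒ b e
Derivation 2: Atom ⇒ Term ⇒ b e

Two distinct leftmost derivations for the same string.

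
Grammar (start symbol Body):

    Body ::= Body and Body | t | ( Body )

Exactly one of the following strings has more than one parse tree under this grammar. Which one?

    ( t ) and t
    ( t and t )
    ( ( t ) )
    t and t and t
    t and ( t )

( t ) and t: 1 tree
( t and t ): 1 tree
( ( t ) ): 1 tree
t and t and t: 2 trees
t and ( t ): 1 tree

t and t and t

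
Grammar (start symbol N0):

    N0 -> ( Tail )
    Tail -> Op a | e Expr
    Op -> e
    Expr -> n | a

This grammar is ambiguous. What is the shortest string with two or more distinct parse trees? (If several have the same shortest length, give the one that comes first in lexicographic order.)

length 4: ( e a ) has 2 parse trees

Two derivations of ( e a ):
  N0 ⇒ ( Tail ) ⇒ ( Op a ) ⇒ ( e a )
  N0 ⇒ ( Tail ) ⇒ ( e Expr ) ⇒ ( e a )

( e a )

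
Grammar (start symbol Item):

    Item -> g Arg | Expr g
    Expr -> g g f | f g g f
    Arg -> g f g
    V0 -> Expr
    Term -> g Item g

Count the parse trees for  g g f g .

2

Parse trees for g g f g:
  [Item g [Arg g f g]]
  [Item [Expr g g f] g]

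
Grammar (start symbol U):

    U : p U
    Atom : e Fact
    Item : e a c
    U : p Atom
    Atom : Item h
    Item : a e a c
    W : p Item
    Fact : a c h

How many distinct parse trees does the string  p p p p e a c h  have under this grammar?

2

Parse trees for p p p p e a c h:
  [U p [U p [U p [U p [Atom e [Fact a c h]]]]]]
  [U p [U p [U p [U p [Atom [Item e a c] h]]]]]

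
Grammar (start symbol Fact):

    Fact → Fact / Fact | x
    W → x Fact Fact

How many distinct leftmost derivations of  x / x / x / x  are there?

5

Parse trees for x / x / x / x:
  [Fact [Fact x] / [Fact [Fact x] / [Fact [Fact x] / [Fact x]]]]
  [Fact [Fact x] / [Fact [Fact [Fact x] / [Fact x]] / [Fact x]]]
  [Fact [Fact [Fact x] / [Fact x]] / [Fact [Fact x] / [Fact x]]]
  [Fact [Fact [Fact x] / [Fact [Fact x] / [Fact x]]] / [Fact x]]
  [Fact [Fact [Fact [Fact x] / [Fact x]] / [Fact x]] / [Fact x]]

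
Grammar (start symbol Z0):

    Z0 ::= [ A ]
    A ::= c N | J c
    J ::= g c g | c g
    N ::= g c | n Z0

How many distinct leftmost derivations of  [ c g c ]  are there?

Parse trees for [ c g c ]:
  [Z0 [ [A c [N g c]] ]]
  [Z0 [ [A [J c g] c] ]]

2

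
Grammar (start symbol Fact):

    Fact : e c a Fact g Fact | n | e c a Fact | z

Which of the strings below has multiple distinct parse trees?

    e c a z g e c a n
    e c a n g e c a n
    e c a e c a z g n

e c a z g e c a n: 1 tree
e c a n g e c a n: 1 tree
e c a e c a z g n: 2 trees

e c a e c a z g n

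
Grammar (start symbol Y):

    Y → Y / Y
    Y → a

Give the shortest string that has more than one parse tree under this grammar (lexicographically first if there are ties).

length 1: no string has ≥2 trees
length 3: no string has ≥2 trees
length 5: a / a / a has 2 parse trees

Two derivations of a / a / a:
  Y ⇒ Y / Y ⇒ Y / Y / Y ⇒ a / Y / Y ⇒ a / a / Y ⇒ a / a / a
  Y ⇒ Y / Y ⇒ a / Y ⇒ a / Y / Y ⇒ a / a / Y ⇒ a / a / a

a / a / a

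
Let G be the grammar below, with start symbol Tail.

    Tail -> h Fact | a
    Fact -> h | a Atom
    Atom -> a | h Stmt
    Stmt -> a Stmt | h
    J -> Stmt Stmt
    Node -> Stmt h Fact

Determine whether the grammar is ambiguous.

Unambiguous

Only Tail, Fact, Atom, Stmt are reachable from Tail; ignoring the rest: Each reachable nonterminal has at most one production per leading terminal, and all productions are right-linear; the derivation is determined token-by-token.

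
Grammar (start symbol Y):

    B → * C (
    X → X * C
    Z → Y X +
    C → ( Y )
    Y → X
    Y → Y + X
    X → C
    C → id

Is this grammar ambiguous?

(B, Z are unreachable from Y, so their rules don't affect L(Y).) Y → Y + X | X  ;  X → X * C | C  — a left-associative chain with C at the bottom. Each string factors uniquely by precedence.

Unambiguous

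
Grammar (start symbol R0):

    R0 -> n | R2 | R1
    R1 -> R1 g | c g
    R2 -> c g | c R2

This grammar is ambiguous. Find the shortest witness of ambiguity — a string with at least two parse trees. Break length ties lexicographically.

length 1: no string has ≥2 trees
length 2: c g has 2 parse trees

Two derivations of c g:
  R0 ⇒ R2 ⇒ c g
  R0 ⇒ R1 ⇒ c g

c g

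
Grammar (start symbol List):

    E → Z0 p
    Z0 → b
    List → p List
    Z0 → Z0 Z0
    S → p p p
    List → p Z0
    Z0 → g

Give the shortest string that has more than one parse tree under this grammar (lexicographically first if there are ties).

length 2: no string has ≥2 trees
length 3: no string has ≥2 trees
length 4: p b b b has 2 parse trees

Two derivations of p b b b:
  List ⇒ p Z0 ⇒ p Z0 Z0 ⇒ p b Z0 ⇒ p b Z0 Z0 ⇒ p b b Z0 ⇒ p b b b
  List ⇒ p Z0 ⇒ p Z0 Z0 ⇒ p Z0 Z0 Z0 ⇒ p b Z0 Z0 ⇒ p b b Z0 ⇒ p b b b

p b b b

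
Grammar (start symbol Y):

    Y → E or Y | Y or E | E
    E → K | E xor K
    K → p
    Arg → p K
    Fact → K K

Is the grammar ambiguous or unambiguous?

Ambiguous

Witness: p or p

Derivation 1: Y ⇒ E or Y ⇒ K or Y ⇒ p or Y ⇒ p or E ⇒ p or K ⇒ p or p
Derivation 2: Y ⇒ Y or E ⇒ E or E ⇒ K or E ⇒ p or E ⇒ p or K ⇒ p or p

Two distinct leftmost derivations for the same string.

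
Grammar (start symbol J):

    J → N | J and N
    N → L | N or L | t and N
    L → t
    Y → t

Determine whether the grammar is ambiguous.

Witness: t and t

Derivation 1: J ⇒ N ⇒ t and N ⇒ t and L ⇒ t and t
Derivation 2: J ⇒ J and N ⇒ N and N ⇒ L and N ⇒ t and N ⇒ t and L ⇒ t and t

Two distinct leftmost derivations for the same string.

Ambiguous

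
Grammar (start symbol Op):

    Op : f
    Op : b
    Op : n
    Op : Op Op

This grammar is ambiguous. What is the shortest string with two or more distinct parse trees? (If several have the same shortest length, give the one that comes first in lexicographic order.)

length 1: no string has ≥2 trees
length 2: no string has ≥2 trees
length 3: b b b has 2 parse trees

Two derivations of b b b:
  Op ⇒ Op Op ⇒ b Op ⇒ b Op Op ⇒ b b Op ⇒ b b b
  Op ⇒ Op Op ⇒ Op Op Op ⇒ b Op Op ⇒ b b Op ⇒ b b b

b b b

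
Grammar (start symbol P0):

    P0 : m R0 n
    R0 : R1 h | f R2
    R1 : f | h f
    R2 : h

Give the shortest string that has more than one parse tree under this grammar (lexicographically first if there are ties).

m f h n

length 4: m f h n has 2 parse trees

Two derivations of m f h n:
  P0 ⇒ m R0 n ⇒ m R1 h n ⇒ m f h n
  P0 ⇒ m R0 n ⇒ m f R2 n ⇒ m f h n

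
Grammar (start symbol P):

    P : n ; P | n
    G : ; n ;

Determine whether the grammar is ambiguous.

(G is unreachable from P, so its rules don't affect L(P).) The reachable grammar is A → atom sep A | atom. Each atom is followed by either the separator (recurse) or end-of-string (stop) — no choice point.

Unambiguous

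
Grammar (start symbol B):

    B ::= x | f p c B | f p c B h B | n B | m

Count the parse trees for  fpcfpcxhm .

2

Parse trees for fpcfpcxhm:
  [B f p c [B f p c [B x] h [B m]]]
  [B f p c [B f p c [B x]] h [B m]]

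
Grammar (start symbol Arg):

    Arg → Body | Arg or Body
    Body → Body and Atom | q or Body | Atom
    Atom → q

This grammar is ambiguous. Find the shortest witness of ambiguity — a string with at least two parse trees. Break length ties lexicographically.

q or q

length 1: no string has ≥2 trees
length 3: q or q has 2 parse trees

Two derivations of q or q:
  Arg ⇒ Body ⇒ q or Body ⇒ q or Atom ⇒ q or q
  Arg ⇒ Arg or Body ⇒ Body or Body ⇒ Atom or Body ⇒ q or Body ⇒ q or Atom ⇒ q or q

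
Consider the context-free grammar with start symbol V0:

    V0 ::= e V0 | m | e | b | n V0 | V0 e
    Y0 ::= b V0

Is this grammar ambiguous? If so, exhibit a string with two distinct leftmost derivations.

Ambiguous

Witness: e e

Derivation 1: V0 ⇒ e V0 ⇒ e e
Derivation 2: V0 ⇒ V0 e ⇒ e e

Two distinct leftmost derivations for the same string.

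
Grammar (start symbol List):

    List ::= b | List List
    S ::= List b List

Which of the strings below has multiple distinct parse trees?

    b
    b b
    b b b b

b b b b

b: 1 tree
b b: 1 tree
b b b b: 5 trees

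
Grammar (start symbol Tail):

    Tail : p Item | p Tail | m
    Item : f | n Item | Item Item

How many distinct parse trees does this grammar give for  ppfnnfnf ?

Parse trees for ppfnnfnf:
  [Tail p [Tail p [Item [Item f] [Item n [Item n [Item [Item f] [Item n [Item f]]]]]]]]
  [Tail p [Tail p [Item [Item f] [Item n [Item [Item n [Item f]] [Item n [Item f]]]]]]]
  [Tail p [Tail p [Item [Item f] [Item [Item n [Item n [Item f]]] [Item n [Item f]]]]]]
  [Tail p [Tail p [Item [Item [Item f] [Item n [Item n [Item f]]]] [Item n [Item f]]]]]

4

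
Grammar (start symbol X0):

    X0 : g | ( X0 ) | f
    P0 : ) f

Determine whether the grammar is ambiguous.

Unambiguous

Only X0 is reachable from X0; ignoring the rest: L(X0) is { openⁿ atom closeⁿ : n ≥ 0 }. The bracket depth fixes n, and the derivation is forced at every step.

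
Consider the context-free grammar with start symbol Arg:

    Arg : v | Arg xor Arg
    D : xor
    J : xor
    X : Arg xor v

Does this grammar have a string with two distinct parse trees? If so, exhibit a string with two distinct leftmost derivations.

Ambiguous

Witness: v xor v xor v

Derivation 1: Arg ⇒ Arg xor Arg ⇒ v xor Arg ⇒ v xor Arg xor Arg ⇒ v xor v xor Arg ⇒ v xor v xor v
Derivation 2: Arg ⇒ Arg xor Arg ⇒ Arg xor Arg xor Arg ⇒ v xor Arg xor Arg ⇒ v xor v xor Arg ⇒ v xor v xor v

Two distinct leftmost derivations for the same string.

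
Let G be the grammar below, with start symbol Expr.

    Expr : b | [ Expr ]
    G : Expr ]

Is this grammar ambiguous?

(G is unreachable from Expr, so its rules don't affect L(Expr).) L(Expr) is { openⁿ atom closeⁿ : n ≥ 0 }. The bracket depth fixes n, and the derivation is forced at every step.

Unambiguous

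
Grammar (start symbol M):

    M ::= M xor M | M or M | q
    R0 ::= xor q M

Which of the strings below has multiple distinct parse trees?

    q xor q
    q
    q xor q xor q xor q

q xor q xor q xor q

q xor q: 1 tree
q: 1 tree
q xor q xor q xor q: 5 trees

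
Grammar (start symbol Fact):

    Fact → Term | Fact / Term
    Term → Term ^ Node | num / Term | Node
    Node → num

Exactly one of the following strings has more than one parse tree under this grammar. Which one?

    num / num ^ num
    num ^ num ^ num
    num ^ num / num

num / num ^ num: 3 trees
num ^ num ^ num: 1 tree
num ^ num / num: 1 tree

num / num ^ num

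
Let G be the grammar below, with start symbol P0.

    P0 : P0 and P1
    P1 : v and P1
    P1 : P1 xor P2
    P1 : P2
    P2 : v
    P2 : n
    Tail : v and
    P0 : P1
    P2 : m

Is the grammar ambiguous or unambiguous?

Witness: v and m

Derivation 1: P0 ⇒ P0 and P1 ⇒ P1 and P1 ⇒ P2 and P1 ⇒ v and P1 ⇒ v and P2 ⇒ v and m
Derivation 2: P0 ⇒ P1 ⇒ v and P1 ⇒ v and P2 ⇒ v and m

Two distinct leftmost derivations for the same string.

Ambiguous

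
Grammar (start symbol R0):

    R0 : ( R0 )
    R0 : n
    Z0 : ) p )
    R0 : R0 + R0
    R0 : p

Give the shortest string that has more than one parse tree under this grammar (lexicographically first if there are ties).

length 1: no string has ≥2 trees
length 3: no string has ≥2 trees
length 5: n + n + n has 2 parse trees

Two derivations of n + n + n:
  R0 ⇒ R0 + R0 ⇒ n + R0 ⇒ n + R0 + R0 ⇒ n + n + R0 ⇒ n + n + n
  R0 ⇒ R0 + R0 ⇒ R0 + R0 + R0 ⇒ n + R0 + R0 ⇒ n + n + R0 ⇒ n + n + n

n + n + n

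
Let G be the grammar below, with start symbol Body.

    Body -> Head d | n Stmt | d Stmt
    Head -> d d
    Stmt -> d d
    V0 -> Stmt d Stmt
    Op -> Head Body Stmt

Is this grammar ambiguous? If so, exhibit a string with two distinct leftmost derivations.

Ambiguous

Witness: d d d

Derivation 1: Body ⇒ Head d ⇒ d d d
Derivation 2: Body ⇒ d Stmt ⇒ d d d

Two distinct leftmost derivations for the same string.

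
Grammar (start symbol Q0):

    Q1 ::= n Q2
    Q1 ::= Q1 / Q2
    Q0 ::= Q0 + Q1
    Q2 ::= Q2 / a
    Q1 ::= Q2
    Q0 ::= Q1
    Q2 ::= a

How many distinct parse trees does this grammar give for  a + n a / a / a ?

4

Parse trees for a + n a / a / a:
  [Q0 [Q0 [Q1 [Q2 a]]] + [Q1 n [Q2 [Q2 [Q2 a] / a] / a]]]
  [Q0 [Q0 [Q1 [Q2 a]]] + [Q1 [Q1 n [Q2 a]] / [Q2 [Q2 a] / a]]]
  [Q0 [Q0 [Q1 [Q2 a]]] + [Q1 [Q1 n [Q2 [Q2 a] / a]] / [Q2 a]]]
  [Q0 [Q0 [Q1 [Q2 a]]] + [Q1 [Q1 [Q1 n [Q2 a]] / [Q2 a]] / [Q2 a]]]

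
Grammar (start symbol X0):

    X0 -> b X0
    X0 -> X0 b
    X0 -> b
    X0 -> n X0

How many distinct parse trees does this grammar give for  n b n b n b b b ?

29

Parse trees for n b n b n b b b (showing first 6 of 29):
  [X0 [X0 [X0 n [X0 b [X0 n [X0 b [X0 n [X0 b]]]]]] b] b]
  [X0 [X0 n [X0 b [X0 [X0 n [X0 b [X0 n [X0 b]]]] b]]] b]
  [X0 [X0 n [X0 b [X0 n [X0 b [X0 [X0 n [X0 b]] b]]]]] b]
  [X0 [X0 n [X0 b [X0 n [X0 b [X0 n [X0 b [X0 b]]]]]]] b]
  [X0 [X0 n [X0 b [X0 n [X0 b [X0 n [X0 [X0 b] b]]]]]] b]
  [X0 [X0 n [X0 b [X0 n [X0 [X0 b [X0 n [X0 b]]] b]]]] b]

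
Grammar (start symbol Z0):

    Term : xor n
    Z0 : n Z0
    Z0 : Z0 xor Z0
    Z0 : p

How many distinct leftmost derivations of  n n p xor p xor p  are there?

Parse trees for n n p xor p xor p (showing first 6 of 9):
  [Z0 n [Z0 n [Z0 [Z0 p] xor [Z0 [Z0 p] xor [Z0 p]]]]]
  [Z0 n [Z0 n [Z0 [Z0 [Z0 p] xor [Z0 p]] xor [Z0 p]]]]
  [Z0 n [Z0 [Z0 n [Z0 p]] xor [Z0 [Z0 p] xor [Z0 p]]]]
  [Z0 n [Z0 [Z0 n [Z0 [Z0 p] xor [Z0 p]]] xor [Z0 p]]]
  [Z0 n [Z0 [Z0 [Z0 n [Z0 p]] xor [Z0 p]] xor [Z0 p]]]
  [Z0 [Z0 n [Z0 n [Z0 p]]] xor [Z0 [Z0 p] xor [Z0 p]]]

9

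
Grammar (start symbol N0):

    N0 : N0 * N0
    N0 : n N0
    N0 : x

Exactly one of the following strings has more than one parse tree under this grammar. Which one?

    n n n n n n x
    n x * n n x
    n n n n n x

n n n n n n x: 1 tree
n x * n n x: 2 trees
n n n n n x: 1 tree

n x * n n x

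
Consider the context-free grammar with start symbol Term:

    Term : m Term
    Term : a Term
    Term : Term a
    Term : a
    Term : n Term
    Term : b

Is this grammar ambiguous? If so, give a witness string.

Witness: a a

Derivation 1: Term ⇒ a Term ⇒ a a
Derivation 2: Term ⇒ Term a ⇒ a a

Two distinct leftmost derivations for the same string.

Ambiguous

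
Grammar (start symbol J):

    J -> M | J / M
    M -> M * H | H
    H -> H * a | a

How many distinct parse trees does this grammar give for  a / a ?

1

Parse trees for a / a:
  [J [J [M [H a]]] / [M [H a]]]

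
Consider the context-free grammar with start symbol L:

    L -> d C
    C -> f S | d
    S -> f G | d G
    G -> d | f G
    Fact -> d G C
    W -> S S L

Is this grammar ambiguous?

Unambiguous

Only L, C, S, G are reachable from L; ignoring the rest: Each reachable nonterminal has at most one production per leading terminal, and all productions are right-linear; the derivation is determined token-by-token.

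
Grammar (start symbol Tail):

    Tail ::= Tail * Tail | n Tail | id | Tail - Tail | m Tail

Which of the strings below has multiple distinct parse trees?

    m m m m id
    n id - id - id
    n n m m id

n id - id - id

m m m m id: 1 tree
n id - id - id: 5 trees
n n m m id: 1 tree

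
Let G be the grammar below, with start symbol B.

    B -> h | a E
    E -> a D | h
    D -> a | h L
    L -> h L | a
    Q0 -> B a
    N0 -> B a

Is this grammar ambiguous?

Unambiguous

Only B, E, D, L are reachable from B; ignoring the rest: Restricted to the reachable nonterminals, every rule has the form A → t or A → t B, and no two rules for the same A share a first terminal. The grammar encodes a DFA — one run per string.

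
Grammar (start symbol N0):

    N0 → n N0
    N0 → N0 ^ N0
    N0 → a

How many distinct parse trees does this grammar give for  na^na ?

2

Parse trees for na^na:
  [N0 n [N0 [N0 a] ^ [N0 n [N0 a]]]]
  [N0 [N0 n [N0 a]] ^ [N0 n [N0 a]]]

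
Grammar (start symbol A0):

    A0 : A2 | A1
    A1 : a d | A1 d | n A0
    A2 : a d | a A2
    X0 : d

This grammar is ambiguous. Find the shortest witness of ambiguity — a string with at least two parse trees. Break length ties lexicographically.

length 2: a d has 2 parse trees

Two derivations of a d:
  A0 ⇒ A2 ⇒ a d
  A0 ⇒ A1 ⇒ a d

a d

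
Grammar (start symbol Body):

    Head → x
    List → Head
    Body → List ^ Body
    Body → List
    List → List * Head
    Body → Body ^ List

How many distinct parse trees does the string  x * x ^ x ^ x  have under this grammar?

Parse trees for x * x ^ x ^ x:
  [Body [List [List [Head x]] * [Head x]] ^ [Body [List [Head x]] ^ [Body [List [Head x]]]]]
  [Body [List [List [Head x]] * [Head x]] ^ [Body [Body [List [Head x]]] ^ [List [Head x]]]]
  [Body [Body [List [List [Head x]] * [Head x]] ^ [Body [List [Head x]]]] ^ [List [Head x]]]
  [Body [Body [Body [List [List [Head x]] * [Head x]]] ^ [List [Head x]]] ^ [List [Head x]]]

4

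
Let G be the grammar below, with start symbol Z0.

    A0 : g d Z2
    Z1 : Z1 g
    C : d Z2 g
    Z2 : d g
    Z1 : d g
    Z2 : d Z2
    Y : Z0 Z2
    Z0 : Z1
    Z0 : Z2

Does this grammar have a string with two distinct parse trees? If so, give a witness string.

Ambiguous

Witness: d g

Derivation 1: Z0 ⇒ Z1 ⇒ d g
Derivation 2: Z0 ⇒ Z2 ⇒ d g

Two distinct leftmost derivations for the same string.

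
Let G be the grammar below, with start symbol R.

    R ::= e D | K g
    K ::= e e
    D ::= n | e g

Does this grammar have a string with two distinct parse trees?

Witness: e e g

Derivation 1: R ⇒ e D ⇒ e e g
Derivation 2: R ⇒ K g ⇒ e e g

Two distinct leftmost derivations for the same string.

Ambiguous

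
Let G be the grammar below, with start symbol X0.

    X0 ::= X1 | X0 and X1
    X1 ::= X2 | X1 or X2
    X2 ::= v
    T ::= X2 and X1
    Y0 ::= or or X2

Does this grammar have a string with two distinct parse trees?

Unambiguous

(T, Y0 are unreachable from X0, so their rules don't affect L(X0).) The grammar is stratified — X0 handles 'and' (left-recursive), X1 handles 'or', X2 atoms. Each operator has a fixed associativity and precedence level, so every string has one parse.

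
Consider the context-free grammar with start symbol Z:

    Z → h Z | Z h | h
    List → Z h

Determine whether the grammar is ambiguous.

Witness: h h

Derivation 1: Z ⇒ h Z ⇒ h h
Derivation 2: Z ⇒ Z h ⇒ h h

Two distinct leftmost derivations for the same string.

Ambiguous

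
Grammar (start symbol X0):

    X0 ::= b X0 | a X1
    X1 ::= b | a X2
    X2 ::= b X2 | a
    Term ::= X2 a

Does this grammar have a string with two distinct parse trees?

Unambiguous

(Term is unreachable from X0, so its rules don't affect L(X0).) Restricted to the reachable nonterminals, every rule has the form A → t or A → t B, and no two rules for the same A share a first terminal. The grammar encodes a DFA — one run per string.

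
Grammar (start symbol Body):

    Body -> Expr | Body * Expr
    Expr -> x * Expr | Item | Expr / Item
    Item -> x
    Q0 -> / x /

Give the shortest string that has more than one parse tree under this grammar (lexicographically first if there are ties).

x * x

length 1: no string has ≥2 trees
length 3: x * x has 2 parse trees

Two derivations of x * x:
  Body ⇒ Expr ⇒ x * Expr ⇒ x * Item ⇒ x * x
  Body ⇒ Body * Expr ⇒ Expr * Expr ⇒ Item * Expr ⇒ x * Expr ⇒ x * Item ⇒ x * x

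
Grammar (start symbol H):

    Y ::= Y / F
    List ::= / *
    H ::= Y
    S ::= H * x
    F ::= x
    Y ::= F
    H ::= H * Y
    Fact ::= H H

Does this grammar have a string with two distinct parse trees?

Only H, Y, F are reachable from H; ignoring the rest: This is a standard precedence ladder (H over Y over F), with each level left-recursive on its own operator ('*' at H, '/' at Y). That structure is LR(1), hence unambiguous.

Unambiguous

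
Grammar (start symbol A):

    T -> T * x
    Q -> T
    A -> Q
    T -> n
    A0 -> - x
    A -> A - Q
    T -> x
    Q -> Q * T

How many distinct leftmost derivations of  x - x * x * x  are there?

4

Parse trees for x - x * x * x:
  [A [A [Q [T x]]] - [Q [T [T [T x] * x] * x]]]
  [A [A [Q [T x]]] - [Q [Q [T x]] * [T [T x] * x]]]
  [A [A [Q [T x]]] - [Q [Q [T [T x] * x]] * [T x]]]
  [A [A [Q [T x]]] - [Q [Q [Q [T x]] * [T x]] * [T x]]]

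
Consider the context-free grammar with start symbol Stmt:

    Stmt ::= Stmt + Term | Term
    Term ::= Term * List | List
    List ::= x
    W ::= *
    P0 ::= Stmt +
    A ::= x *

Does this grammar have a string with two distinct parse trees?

Unambiguous

Only Stmt, Term, List are reachable from Stmt; ignoring the rest: Stmt → Stmt + Term | Term  ;  Term → Term * List | List  — a left-associative chain with List at the bottom. Each string factors uniquely by precedence.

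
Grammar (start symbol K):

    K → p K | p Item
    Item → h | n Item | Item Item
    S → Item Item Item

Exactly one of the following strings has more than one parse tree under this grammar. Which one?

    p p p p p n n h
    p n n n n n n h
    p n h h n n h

p p p p p n n h: 1 tree
p n n n n n n h: 1 tree
p n h h n n h: 5 trees

p n h h n n h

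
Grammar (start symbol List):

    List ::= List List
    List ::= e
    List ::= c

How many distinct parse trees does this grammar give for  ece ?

2

Parse trees for ece:
  [List [List e] [List [List c] [List e]]]
  [List [List [List e] [List c]] [List e]]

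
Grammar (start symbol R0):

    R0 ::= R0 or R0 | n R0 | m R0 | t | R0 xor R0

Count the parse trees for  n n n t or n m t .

4

Parse trees for n n n t or n m t:
  [R0 [R0 n [R0 n [R0 n [R0 t]]]] or [R0 n [R0 m [R0 t]]]]
  [R0 n [R0 [R0 n [R0 n [R0 t]]] or [R0 n [R0 m [R0 t]]]]]
  [R0 n [R0 n [R0 [R0 n [R0 t]] or [R0 n [R0 m [R0 t]]]]]]
  [R0 n [R0 n [R0 n [R0 [R0 t] or [R0 n [R0 m [R0 t]]]]]]]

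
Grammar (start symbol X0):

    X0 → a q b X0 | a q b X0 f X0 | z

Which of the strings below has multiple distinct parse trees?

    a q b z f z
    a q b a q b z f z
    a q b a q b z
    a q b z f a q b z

a q b a q b z f z

a q b z f z: 1 tree
a q b a q b z f z: 2 trees
a q b a q b z: 1 tree
a q b z f a q b z: 1 tree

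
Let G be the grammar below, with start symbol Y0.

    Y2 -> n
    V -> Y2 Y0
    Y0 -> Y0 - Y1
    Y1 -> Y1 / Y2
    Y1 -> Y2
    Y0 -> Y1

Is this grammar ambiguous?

Only Y0, Y1, Y2 are reachable from Y0; ignoring the rest: The grammar is stratified — Y0 handles '-' (left-recursive), Y1 handles '/', Y2 atoms. Each operator has a fixed associativity and precedence level, so every string has one parse.

Unambiguous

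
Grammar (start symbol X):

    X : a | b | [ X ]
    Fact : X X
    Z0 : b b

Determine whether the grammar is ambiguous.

Only X is reachable from X; ignoring the rest: Each string is a nest of matched brackets around a single atom. An opening bracket forces the recursive rule; an atom forces the base rule.

Unambiguous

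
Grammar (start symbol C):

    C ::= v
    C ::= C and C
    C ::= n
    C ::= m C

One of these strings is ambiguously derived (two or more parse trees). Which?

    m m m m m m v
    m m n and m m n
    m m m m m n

m m n and m m n

m m m m m m v: 1 tree
m m n and m m n: 3 trees
m m m m m n: 1 tree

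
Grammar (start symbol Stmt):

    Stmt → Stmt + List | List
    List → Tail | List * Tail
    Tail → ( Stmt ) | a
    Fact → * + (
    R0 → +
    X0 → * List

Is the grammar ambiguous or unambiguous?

Only Stmt, List, Tail are reachable from Stmt; ignoring the rest: Stmt → Stmt + List | List  ;  List → List * Tail | Tail  — a left-associative chain with Tail at the bottom. Each string factors uniquely by precedence.

Unambiguous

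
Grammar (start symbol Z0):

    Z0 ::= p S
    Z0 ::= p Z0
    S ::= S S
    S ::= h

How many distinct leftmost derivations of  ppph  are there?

1

Parse trees for ppph:
  [Z0 p [Z0 p [Z0 p [S h]]]]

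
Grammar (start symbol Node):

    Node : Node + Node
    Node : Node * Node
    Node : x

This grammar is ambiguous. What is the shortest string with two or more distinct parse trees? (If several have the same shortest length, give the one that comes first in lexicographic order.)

x * x * x

length 1: no string has ≥2 trees
length 3: no string has ≥2 trees
length 5: x * x * x has 2 parse trees

Two derivations of x * x * x:
  Node ⇒ Node * Node ⇒ Node * Node * Node ⇒ x * Node * Node ⇒ x * x * Node ⇒ x * x * x
  Node ⇒ Node * Node ⇒ x * Node ⇒ x * Node * Node ⇒ x * x * Node ⇒ x * x * x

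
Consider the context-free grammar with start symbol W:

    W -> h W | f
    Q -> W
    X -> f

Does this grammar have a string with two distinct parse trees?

Only W is reachable from W; ignoring the rest: Each reachable nonterminal has at most one production per leading terminal, and all productions are right-linear; the derivation is determined token-by-token.

Unambiguous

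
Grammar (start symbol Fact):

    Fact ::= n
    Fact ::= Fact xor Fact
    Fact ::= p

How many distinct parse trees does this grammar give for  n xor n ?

1

Parse trees for n xor n:
  [Fact [Fact n] xor [Fact n]]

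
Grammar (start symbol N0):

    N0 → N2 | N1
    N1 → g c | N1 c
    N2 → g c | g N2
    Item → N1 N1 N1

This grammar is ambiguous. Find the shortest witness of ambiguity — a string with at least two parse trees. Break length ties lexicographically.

g c

length 2: g c has 2 parse trees

Two derivations of g c:
  N0 ⇒ N2 ⇒ g c
  N0 ⇒ N1 ⇒ g c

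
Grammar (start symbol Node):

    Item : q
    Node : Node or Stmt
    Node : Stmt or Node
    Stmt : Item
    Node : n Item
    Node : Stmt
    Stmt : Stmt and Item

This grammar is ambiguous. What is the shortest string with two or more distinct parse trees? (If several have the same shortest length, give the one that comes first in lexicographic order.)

q or q

length 1: no string has ≥2 trees
length 2: no string has ≥2 trees
length 3: q or q has 2 parse trees

Two derivations of q or q:
  Node ⇒ Node or Stmt ⇒ Stmt or Stmt ⇒ Item or Stmt ⇒ q or Stmt ⇒ q or Item ⇒ q or q
  Node ⇒ Stmt or Node ⇒ Item or Node ⇒ q or Node ⇒ q or Stmt ⇒ q or Item ⇒ q or q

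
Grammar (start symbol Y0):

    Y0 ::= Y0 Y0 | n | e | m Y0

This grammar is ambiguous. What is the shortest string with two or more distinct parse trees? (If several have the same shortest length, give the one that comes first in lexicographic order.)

e e e

length 1: no string has ≥2 trees
length 2: no string has ≥2 trees
length 3: e e e has 2 parse trees

Two derivations of e e e:
  Y0 ⇒ Y0 Y0 ⇒ Y0 Y0 Y0 ⇒ e Y0 Y0 ⇒ e e Y0 ⇒ e e e
  Y0 ⇒ Y0 Y0 ⇒ e Y0 ⇒ e Y0 Y0 ⇒ e e Y0 ⇒ e e e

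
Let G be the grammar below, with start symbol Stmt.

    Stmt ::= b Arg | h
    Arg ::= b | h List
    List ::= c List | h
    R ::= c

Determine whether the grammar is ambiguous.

Unambiguous

Only Stmt, Arg, List are reachable from Stmt; ignoring the rest: Each reachable nonterminal has at most one production per leading terminal, and all productions are right-linear; the derivation is determined token-by-token.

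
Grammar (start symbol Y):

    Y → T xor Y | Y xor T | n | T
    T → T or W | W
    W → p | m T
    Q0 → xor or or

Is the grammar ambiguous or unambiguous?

Witness: p xor p

Derivation 1: Y ⇒ T xor Y ⇒ W xor Y ⇒ p xor Y ⇒ p xor T ⇒ p xor W ⇒ p xor p
Derivation 2: Y ⇒ Y xor T ⇒ T xor T ⇒ W xor T ⇒ p xor T ⇒ p xor W ⇒ p xor p

Two distinct leftmost derivations for the same string.

Ambiguous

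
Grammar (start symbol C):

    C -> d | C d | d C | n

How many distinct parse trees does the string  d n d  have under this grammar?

Parse trees for d n d:
  [C [C d [C n]] d]
  [C d [C [C n] d]]

2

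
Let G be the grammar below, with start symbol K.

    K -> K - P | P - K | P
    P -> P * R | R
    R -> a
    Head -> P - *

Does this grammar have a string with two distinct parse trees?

Witness: a - a

Derivation 1: K ⇒ K - P ⇒ P - P ⇒ R - P ⇒ a - P ⇒ a - R ⇒ a - a
Derivation 2: K ⇒ P - K ⇒ R - K ⇒ a - K ⇒ a - P ⇒ a - R ⇒ a - a

Two distinct leftmost derivations for the same string.

Ambiguous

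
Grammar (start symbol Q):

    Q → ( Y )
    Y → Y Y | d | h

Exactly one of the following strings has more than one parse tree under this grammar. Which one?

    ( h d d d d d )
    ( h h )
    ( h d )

( h d d d d d ): 42 trees
( h h ): 1 tree
( h d ): 1 tree

( h d d d d d )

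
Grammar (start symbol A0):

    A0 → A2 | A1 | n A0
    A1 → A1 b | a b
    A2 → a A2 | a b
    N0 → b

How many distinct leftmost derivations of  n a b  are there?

Parse trees for n a b:
  [A0 n [A0 [A2 a b]]]
  [A0 n [A0 [A1 a b]]]

2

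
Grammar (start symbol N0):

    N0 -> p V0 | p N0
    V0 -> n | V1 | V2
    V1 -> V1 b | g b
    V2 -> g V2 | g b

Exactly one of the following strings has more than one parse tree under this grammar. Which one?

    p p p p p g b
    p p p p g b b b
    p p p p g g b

p p p p p g b

p p p p p g b: 2 trees
p p p p g b b b: 1 tree
p p p p g g b: 1 tree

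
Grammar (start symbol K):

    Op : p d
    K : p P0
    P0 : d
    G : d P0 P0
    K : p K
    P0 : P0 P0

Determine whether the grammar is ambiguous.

Ambiguous

Witness: p d d d

Derivation 1: K ⇒ p P0 ⇒ p P0 P0 ⇒ p d P0 ⇒ p d P0 P0 ⇒ p d d P0 ⇒ p d d d
Derivation 2: K ⇒ p P0 ⇒ p P0 P0 ⇒ p P0 P0 P0 ⇒ p d P0 P0 ⇒ p d d P0 ⇒ p d d d

Two distinct leftmost derivations for the same string.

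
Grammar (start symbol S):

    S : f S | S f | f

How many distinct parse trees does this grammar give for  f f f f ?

8

Parse trees for f f f f:
  [S f [S f [S f [S f]]]]
  [S f [S f [S [S f] f]]]
  [S f [S [S f [S f]] f]]
  [S f [S [S [S f] f] f]]
  [S [S f [S f [S f]]] f]
  [S [S f [S [S f] f]] f]
  [S [S [S f [S f]] f] f]
  [S [S [S [S f] f] f] f]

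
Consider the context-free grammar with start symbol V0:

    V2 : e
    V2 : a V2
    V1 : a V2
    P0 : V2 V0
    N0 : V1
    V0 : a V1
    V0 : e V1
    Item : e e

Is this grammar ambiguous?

(Item, N0, P0 are unreachable from V0, so their rules don't affect L(V0).) Each reachable nonterminal has at most one production per leading terminal, and all productions are right-linear; the derivation is determined token-by-token.

Unambiguous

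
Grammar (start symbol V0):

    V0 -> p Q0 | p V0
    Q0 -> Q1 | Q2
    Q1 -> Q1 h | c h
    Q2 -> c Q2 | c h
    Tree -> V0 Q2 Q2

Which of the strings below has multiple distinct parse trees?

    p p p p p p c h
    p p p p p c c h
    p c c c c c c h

p p p p p p c h

p p p p p p c h: 2 trees
p p p p p c c h: 1 tree
p c c c c c c h: 1 tree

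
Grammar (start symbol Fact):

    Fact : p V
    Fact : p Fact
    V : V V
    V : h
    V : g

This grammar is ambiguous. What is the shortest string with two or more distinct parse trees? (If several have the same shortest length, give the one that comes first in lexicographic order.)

p g g g

length 2: no string has ≥2 trees
length 3: no string has ≥2 trees
length 4: p g g g has 2 parse trees

Two derivations of p g g g:
  Fact ⇒ p V ⇒ p V V ⇒ p V V V ⇒ p g V V ⇒ p g g V ⇒ p g g g
  Fact ⇒ p V ⇒ p V V ⇒ p g V ⇒ p g V V ⇒ p g g V ⇒ p g g g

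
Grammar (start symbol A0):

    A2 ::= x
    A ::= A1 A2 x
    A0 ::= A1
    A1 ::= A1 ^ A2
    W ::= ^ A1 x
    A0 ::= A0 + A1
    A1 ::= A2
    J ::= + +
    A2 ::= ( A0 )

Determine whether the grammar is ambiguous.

(J, A, W are unreachable from A0, so their rules don't affect L(A0).) The grammar is stratified — A0 handles '+' (left-recursive), A1 handles '^', A2 atoms. Each operator has a fixed associativity and precedence level, so every string has one parse.

Unambiguous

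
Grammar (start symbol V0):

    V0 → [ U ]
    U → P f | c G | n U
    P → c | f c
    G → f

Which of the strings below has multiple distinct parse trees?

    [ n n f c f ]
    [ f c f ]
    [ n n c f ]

[ n n c f ]

[ n n f c f ]: 1 tree
[ f c f ]: 1 tree
[ n n c f ]: 2 trees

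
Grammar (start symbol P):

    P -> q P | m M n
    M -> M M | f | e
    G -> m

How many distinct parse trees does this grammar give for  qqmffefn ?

Parse trees for qqmffefn:
  [P q [P q [P m [M [M f] [M [M f] [M [M e] [M f]]]] n]]]
  [P q [P q [P m [M [M f] [M [M [M f] [M e]] [M f]]] n]]]
  [P q [P q [P m [M [M [M f] [M f]] [M [M e] [M f]]] n]]]
  [P q [P q [P m [M [M [M f] [M [M f] [M e]]] [M f]] n]]]
  [P q [P q [P m [M [M [M [M f] [M f]] [M e]] [M f]] n]]]

5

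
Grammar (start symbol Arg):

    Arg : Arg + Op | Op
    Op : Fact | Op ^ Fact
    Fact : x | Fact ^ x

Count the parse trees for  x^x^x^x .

Parse trees for x^x^x^x:
  [Arg [Op [Fact [Fact [Fact [Fact x] ^ x] ^ x] ^ x]]]
  [Arg [Op [Op [Fact x]] ^ [Fact [Fact [Fact x] ^ x] ^ x]]]
  [Arg [Op [Op [Fact [Fact x] ^ x]] ^ [Fact [Fact x] ^ x]]]
  [Arg [Op [Op [Op [Fact x]] ^ [Fact x]] ^ [Fact [Fact x] ^ x]]]
  [Arg [Op [Op [Fact [Fact [Fact x] ^ x] ^ x]] ^ [Fact x]]]
  [Arg [Op [Op [Op [Fact x]] ^ [Fact [Fact x] ^ x]] ^ [Fact x]]]
  [Arg [Op [Op [Op [Fact [Fact x] ^ x]] ^ [Fact x]] ^ [Fact x]]]
  [Arg [Op [Op [Op [Op [Fact x]] ^ [Fact x]] ^ [Fact x]] ^ [Fact x]]]

8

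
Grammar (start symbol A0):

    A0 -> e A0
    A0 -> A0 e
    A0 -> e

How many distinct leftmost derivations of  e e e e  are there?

8

Parse trees for e e e e:
  [A0 e [A0 e [A0 e [A0 e]]]]
  [A0 e [A0 e [A0 [A0 e] e]]]
  [A0 e [A0 [A0 e [A0 e]] e]]
  [A0 e [A0 [A0 [A0 e] e] e]]
  [A0 [A0 e [A0 e [A0 e]]] e]
  [A0 [A0 e [A0 [A0 e] e]] e]
  [A0 [A0 [A0 e [A0 e]] e] e]
  [A0 [A0 [A0 [A0 e] e] e] e]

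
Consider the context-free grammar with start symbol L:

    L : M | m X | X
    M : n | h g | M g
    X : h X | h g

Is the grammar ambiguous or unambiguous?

Ambiguous

Witness: h g

Derivation 1: L ⇒ M ⇒ h g
Derivation 2: L ⇒ X ⇒ h g

Two distinct leftmost derivations for the same string.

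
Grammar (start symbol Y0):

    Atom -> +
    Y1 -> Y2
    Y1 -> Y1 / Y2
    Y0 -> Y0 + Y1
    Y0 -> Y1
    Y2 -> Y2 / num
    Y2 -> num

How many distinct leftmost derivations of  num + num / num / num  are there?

4

Parse trees for num + num / num / num:
  [Y0 [Y0 [Y1 [Y2 num]]] + [Y1 [Y2 [Y2 [Y2 num] / num] / num]]]
  [Y0 [Y0 [Y1 [Y2 num]]] + [Y1 [Y1 [Y2 num]] / [Y2 [Y2 num] / num]]]
  [Y0 [Y0 [Y1 [Y2 num]]] + [Y1 [Y1 [Y2 [Y2 num] / num]] / [Y2 num]]]
  [Y0 [Y0 [Y1 [Y2 num]]] + [Y1 [Y1 [Y1 [Y2 num]] / [Y2 num]] / [Y2 num]]]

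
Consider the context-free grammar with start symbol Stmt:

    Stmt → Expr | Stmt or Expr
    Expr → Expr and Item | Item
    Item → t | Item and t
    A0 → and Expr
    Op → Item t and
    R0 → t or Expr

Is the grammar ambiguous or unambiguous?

Witness: t and t

Derivation 1: Stmt ⇒ Expr ⇒ Expr and Item ⇒ Item and Item ⇒ t and Item ⇒ t and t
Derivation 2: Stmt ⇒ Expr ⇒ Item ⇒ Item and t ⇒ t and t

Two distinct leftmost derivations for the same string.

Ambiguous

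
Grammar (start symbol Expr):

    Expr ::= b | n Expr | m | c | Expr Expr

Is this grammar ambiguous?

Ambiguous

Witness: b b b

Derivation 1: Expr ⇒ Expr Expr ⇒ b Expr ⇒ b Expr Expr ⇒ b b Expr ⇒ b b b
Derivation 2: Expr ⇒ Expr Expr ⇒ Expr Expr Expr ⇒ b Expr Expr ⇒ b b Expr ⇒ b b b

Two distinct leftmost derivations for the same string.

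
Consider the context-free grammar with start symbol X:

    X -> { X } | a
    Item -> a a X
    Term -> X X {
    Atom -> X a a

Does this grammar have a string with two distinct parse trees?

(Item, Term, Atom are unreachable from X, so their rules don't affect L(X).) L(X) is { openⁿ atom closeⁿ : n ≥ 0 }. The bracket depth fixes n, and the derivation is forced at every step.

Unambiguous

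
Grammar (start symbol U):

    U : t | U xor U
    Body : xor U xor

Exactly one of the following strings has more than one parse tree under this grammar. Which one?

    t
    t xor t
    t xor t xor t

t: 1 tree
t xor t: 1 tree
t xor t xor t: 2 trees

t xor t xor t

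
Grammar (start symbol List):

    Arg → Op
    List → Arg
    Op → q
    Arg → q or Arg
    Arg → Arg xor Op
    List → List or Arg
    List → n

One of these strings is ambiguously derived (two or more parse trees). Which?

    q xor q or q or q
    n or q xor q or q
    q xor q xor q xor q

q xor q or q or q: 2 trees
n or q xor q or q: 1 tree
q xor q xor q xor q: 1 tree

q xor q or q or q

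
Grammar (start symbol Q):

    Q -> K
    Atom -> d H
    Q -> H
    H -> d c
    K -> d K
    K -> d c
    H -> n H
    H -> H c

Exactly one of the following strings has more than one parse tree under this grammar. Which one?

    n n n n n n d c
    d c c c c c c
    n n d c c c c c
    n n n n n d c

n n n n n n d c: 1 tree
d c c c c c c: 1 tree
n n d c c c c c: 15 trees
n n n n n d c: 1 tree

n n d c c c c c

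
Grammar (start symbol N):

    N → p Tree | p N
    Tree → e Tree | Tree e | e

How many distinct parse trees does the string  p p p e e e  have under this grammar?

4

Parse trees for p p p e e e:
  [N p [N p [N p [Tree e [Tree e [Tree e]]]]]]
  [N p [N p [N p [Tree e [Tree [Tree e] e]]]]]
  [N p [N p [N p [Tree [Tree e [Tree e]] e]]]]
  [N p [N p [N p [Tree [Tree [Tree e] e] e]]]]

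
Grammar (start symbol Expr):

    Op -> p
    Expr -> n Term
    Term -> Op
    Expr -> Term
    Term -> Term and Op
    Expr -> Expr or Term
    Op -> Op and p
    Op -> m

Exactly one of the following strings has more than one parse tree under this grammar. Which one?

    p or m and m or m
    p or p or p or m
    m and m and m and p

p or m and m or m: 1 tree
p or p or p or m: 1 tree
m and m and m and p: 2 trees

m and m and m and p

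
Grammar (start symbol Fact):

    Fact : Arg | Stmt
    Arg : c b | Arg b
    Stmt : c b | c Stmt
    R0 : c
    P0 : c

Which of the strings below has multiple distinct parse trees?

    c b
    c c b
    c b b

c b

c b: 2 trees
c c b: 1 tree
c b b: 1 tree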